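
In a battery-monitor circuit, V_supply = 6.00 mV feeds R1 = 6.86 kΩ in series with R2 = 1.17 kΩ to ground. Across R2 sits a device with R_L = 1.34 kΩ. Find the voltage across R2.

V_out ≈ 0.501 mV

The load sits in parallel with R2, giving an effective lower resistance R2' = R2·R_L/(R2+R_L) = 0.6246 kΩ.
Now apply the divider: V_out = 6.00 × 0.08345 = 0.5007 mV.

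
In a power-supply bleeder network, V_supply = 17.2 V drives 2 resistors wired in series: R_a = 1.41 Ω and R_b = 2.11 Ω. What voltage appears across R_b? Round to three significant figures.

V ≈ 10.3 V

Total series resistance ΣR = 1.41 + 2.11 = 3.520 Ω.
V = V_supply · R/ΣR = 17.2 × 0.5994 = 10.31 V.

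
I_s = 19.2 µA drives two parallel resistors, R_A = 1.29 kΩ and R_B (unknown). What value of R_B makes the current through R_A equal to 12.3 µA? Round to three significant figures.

In a two-way split, I_A/I_s = R_B/(R_A + R_B).
12.3/19.2 = R_B/(R_A + R_B) → R_B = R_A · (0.6406)/(1 − 0.6406) = 1.29 × 1.783 = 2.300 kΩ.

R_B ≈ 2.30 kΩ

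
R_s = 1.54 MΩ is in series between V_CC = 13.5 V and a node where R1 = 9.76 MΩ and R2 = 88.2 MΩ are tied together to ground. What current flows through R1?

Combine the parallel branches: R_p = (1/9.76 + 1/88.2)⁻¹ = 8.788 MΩ.
V_A = 13.5 × 8.788/10.33 = 11.49 V.
Branch current I = V_A/R1 = 11.49/9.76 = 1.177 µA.
(Check via current divider: I_total = 1.307 µA; share G_k/ΣG = 0.9004 → same result.)

I ≈ 1.18 µA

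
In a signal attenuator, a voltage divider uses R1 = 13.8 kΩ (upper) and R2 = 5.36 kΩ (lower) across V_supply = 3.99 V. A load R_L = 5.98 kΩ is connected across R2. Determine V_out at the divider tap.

V_out ≈ 0.678 V

First combine the lower leg with the load: R2 ‖ R_L = 2.827 kΩ.
Then V_out = V_supply · R2'/(R1 + R2') = 3.99 × 2.827/16.63 = 0.6783 V.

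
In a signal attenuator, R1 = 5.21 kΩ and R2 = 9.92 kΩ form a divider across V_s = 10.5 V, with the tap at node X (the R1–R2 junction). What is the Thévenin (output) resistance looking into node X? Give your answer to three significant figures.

R_th ≈ 3.42 kΩ

With V_s suppressed (replaced by a short), R_th = R1 ‖ R2 = (5.210 × 9.92)/(5.210 + 9.92) = 3.416 kΩ.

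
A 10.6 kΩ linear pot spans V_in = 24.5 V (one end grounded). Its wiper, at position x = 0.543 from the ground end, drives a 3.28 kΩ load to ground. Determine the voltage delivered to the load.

V_out ≈ 7.38 V

The pot divides into 4.844 kΩ above the wiper and 5.756 kΩ below.
R_L loads the lower segment: effective lower R = 2.089 kΩ.
Loaded-divider output: V_out = 24.5 × 0.3013 = 7.383 V.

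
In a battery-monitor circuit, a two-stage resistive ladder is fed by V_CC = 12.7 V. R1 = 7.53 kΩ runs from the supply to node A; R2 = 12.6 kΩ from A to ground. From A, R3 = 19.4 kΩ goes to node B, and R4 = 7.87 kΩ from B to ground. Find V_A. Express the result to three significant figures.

Looking into the second stage from A: R3 + R4 = 27.27 kΩ appears in parallel with R2.
R2 ‖ (R3+R4) = 8.618 kΩ.
First divider: V_A = V_CC · 8.618/(7.53 + 8.618) = 6.778 V.

V_A ≈ 6.78 V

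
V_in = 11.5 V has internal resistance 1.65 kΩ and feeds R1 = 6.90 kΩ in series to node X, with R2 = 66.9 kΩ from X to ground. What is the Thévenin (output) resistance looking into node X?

R1' = 1.65 + 6.90 = 8.550 kΩ (source resistance + R1).
Looking into X with the source shorted: R_th = R1'·R2/(R1'+R2) = 8.550 × 66.9/75.45 = 7.581 kΩ.

R_th ≈ 7.58 kΩ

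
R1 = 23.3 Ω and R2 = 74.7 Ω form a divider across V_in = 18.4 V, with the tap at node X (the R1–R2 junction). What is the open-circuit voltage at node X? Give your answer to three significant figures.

V_th ≈ 14.0 V

V_th is the unloaded tap voltage: V_in · R2/(R1+R2) = 18.4 × 0.7622 = 14.03 V.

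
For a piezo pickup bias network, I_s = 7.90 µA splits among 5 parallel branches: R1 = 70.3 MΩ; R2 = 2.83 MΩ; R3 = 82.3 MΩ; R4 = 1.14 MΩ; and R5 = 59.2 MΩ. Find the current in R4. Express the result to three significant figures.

ΣG = 1/70.3 + 1/2.83 + 1/82.3 + 1/1.14 + 1/59.2 = 1.274.
R4 takes the fraction G_k/ΣG = 0.8772/1.274 = 0.6886, so I = 7.90 × 0.6886 = 5.440 µA.

I ≈ 5.44 µA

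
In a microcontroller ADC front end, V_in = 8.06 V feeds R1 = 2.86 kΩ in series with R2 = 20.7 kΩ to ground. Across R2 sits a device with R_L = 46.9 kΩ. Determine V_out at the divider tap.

V_out ≈ 6.72 V

R2 ‖ R_L = (20.7 × 46.9)/(20.7 + 46.9) = 14.36 kΩ.
Voltage divider with the loaded lower leg: V_out = 8.06 × 14.36/(2.86 + 14.36) = 8.06 × 0.8339 = 6.721 V.
(Unloaded it would be 7.08 V; the load pulls it down.)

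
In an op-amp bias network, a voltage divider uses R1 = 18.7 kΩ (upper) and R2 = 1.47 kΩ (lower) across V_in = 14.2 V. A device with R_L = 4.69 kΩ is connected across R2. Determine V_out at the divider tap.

V_out ≈ 0.802 V

First combine the lower leg with the load: R2 ‖ R_L = 1.119 kΩ.
Now apply the divider: V_out = 14.2 × 0.05647 = 0.8019 V.
(Unloaded it would be 1.03 V; the load pulls it down.)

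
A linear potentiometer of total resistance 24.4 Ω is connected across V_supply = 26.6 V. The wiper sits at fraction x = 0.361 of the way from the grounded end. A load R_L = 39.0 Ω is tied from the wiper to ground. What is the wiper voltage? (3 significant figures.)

The pot divides into 15.59 Ω above the wiper and 8.808 Ω below.
R_L loads the lower segment: effective lower R = 7.186 Ω.
Then V_out = V_supply · 7.186/(15.59 + 7.186) = 8.392 V.
(Unloaded: V_out = x·V_supply = 9.60 V.)

V_out ≈ 8.39 V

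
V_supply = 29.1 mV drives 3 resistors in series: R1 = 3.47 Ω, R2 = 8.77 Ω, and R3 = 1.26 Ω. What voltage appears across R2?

V ≈ 18.9 mV

Total series resistance ΣR = 3.47 + 8.77 + 1.26 = 13.50 Ω.
V = V_supply · R/ΣR = 29.1 × 0.6496 = 18.90 mV.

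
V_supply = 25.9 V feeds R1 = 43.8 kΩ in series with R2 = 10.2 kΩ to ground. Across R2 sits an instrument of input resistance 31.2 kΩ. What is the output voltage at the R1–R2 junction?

First combine the lower leg with the load: R2 ‖ R_L = 7.687 kΩ.
Voltage divider with the loaded lower leg: V_out = 25.9 × 7.687/(43.8 + 7.687) = 25.9 × 0.1493 = 3.867 V.

V_out ≈ 3.87 V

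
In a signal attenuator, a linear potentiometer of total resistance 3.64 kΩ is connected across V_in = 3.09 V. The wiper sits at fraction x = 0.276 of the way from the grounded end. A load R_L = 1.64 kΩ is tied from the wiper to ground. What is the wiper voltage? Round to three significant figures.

The pot divides into 2.635 kΩ above the wiper and 1.005 kΩ below.
Lower segment in parallel with the load: 1.005 ‖ 1.64 = 0.6230 kΩ.
Then V_out = V_in · 0.6230/(2.635 + 0.6230) = 0.5908 V.

V_out ≈ 0.591 V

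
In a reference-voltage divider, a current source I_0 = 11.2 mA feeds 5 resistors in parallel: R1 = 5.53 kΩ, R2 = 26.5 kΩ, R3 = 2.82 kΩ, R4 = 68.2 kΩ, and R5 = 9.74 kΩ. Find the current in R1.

ΣG = 1/5.53 + 1/26.5 + 1/2.82 + 1/68.2 + 1/9.74 = 0.6905.
Current divider: I(R1) = I_0 · G_k/ΣG = 11.2 × (0.1808/0.6905) = 11.2 × 0.2619 = 2.933 mA.

I ≈ 2.93 mA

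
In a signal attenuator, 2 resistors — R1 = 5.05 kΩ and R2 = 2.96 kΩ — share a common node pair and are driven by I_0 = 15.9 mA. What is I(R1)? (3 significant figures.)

For two parallel branches, I_k = I_0 · (other R)/(sum of R).
I(R1) = 15.9 × 2.96/(5.05 + 2.96) = 15.9 × 0.3695 = 5.876 mA.

I ≈ 5.88 mA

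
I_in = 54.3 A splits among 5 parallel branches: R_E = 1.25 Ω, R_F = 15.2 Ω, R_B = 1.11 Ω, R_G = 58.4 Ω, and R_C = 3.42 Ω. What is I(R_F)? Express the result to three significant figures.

Total conductance ΣG = 1/1.25 + 1/15.2 + 1/1.11 + 1/58.4 + 1/3.42 = 2.076 (units of 1/Ω).
Current divider: I(R_F) = I_in · G_k/ΣG = 54.3 × (0.06579/2.076) = 54.3 × 0.03169 = 1.721 A.

I ≈ 1.72 A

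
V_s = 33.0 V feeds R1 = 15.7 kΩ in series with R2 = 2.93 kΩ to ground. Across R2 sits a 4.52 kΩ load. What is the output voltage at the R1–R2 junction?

V_out ≈ 3.36 V

The load sits in parallel with R2, giving an effective lower resistance R2' = R2·R_L/(R2+R_L) = 1.778 kΩ.
Now apply the divider: V_out = 33.0 × 0.1017 = 3.356 V.
(Unloaded it would be 5.19 V; the load pulls it down.)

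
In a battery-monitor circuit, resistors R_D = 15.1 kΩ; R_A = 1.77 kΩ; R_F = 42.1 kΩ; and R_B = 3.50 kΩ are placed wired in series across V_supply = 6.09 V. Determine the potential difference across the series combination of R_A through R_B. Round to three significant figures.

Total series resistance ΣR = 15.1 + 1.77 + 42.1 + 3.50 = 62.47 kΩ.
R_{R_A..R_B} = 1.77 + 42.1 + 3.50 = 47.37 kΩ.
V = V_supply · R/ΣR = 6.09 × 0.7583 = 4.618 V.

V ≈ 4.62 V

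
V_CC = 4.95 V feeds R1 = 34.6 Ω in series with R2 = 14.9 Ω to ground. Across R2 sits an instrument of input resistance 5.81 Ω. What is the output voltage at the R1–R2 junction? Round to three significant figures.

V_out ≈ 0.534 V

R2 ‖ R_L = (14.9 × 5.81)/(14.9 + 5.81) = 4.180 Ω.
Now apply the divider: V_out = 4.95 × 0.1078 = 0.5336 V.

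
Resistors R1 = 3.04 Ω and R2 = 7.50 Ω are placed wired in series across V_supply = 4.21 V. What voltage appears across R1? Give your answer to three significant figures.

V ≈ 1.21 V

ΣR = 3.04 + 7.50 = 10.54 Ω.
Voltage divider: V = V_supply · (3.040 / 10.54) = 4.21 × 0.2884 = 1.214 V.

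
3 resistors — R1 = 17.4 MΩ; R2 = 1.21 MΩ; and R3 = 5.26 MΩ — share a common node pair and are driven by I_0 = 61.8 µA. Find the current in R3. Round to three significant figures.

Total conductance ΣG = 1/17.4 + 1/1.21 + 1/5.26 = 1.074 (units of 1/MΩ).
By the current-divider rule, I = I_0 · G_k/ΣG = 61.8 × 0.1770 = 10.94 µA.

I ≈ 10.9 µA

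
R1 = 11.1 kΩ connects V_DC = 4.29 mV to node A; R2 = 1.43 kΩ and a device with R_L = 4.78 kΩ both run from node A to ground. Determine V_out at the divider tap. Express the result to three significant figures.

V_out ≈ 0.387 mV

R2 ‖ R_L = (1.43 × 4.78)/(1.43 + 4.78) = 1.101 kΩ.
Voltage divider with the loaded lower leg: V_out = 4.29 × 1.101/(11.1 + 1.101) = 4.29 × 0.09022 = 0.3870 mV.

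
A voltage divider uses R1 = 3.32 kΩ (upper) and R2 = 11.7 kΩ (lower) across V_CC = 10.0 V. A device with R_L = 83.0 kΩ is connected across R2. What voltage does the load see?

V_out ≈ 7.55 V

The load sits in parallel with R2, giving an effective lower resistance R2' = R2·R_L/(R2+R_L) = 10.25 kΩ.
Then V_out = V_CC · R2'/(R1 + R2') = 10.0 × 10.25/13.57 = 7.554 V.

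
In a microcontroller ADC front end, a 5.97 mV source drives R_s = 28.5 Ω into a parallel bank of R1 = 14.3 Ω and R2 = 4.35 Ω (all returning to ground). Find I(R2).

I ≈ 0.144 mA

Combine the parallel branches: R_p = (1/14.3 + 1/4.35)⁻¹ = 3.335 Ω.
Node voltage V_A = V_in · R_p/(R_s + R_p) = 5.97 × 0.1048 = 0.6255 mV.
I(R2) = V_A / R2 = 0.6255/4.35 = 0.1438 mA.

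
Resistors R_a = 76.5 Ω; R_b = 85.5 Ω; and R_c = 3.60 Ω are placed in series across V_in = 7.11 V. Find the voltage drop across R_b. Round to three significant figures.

Series total: ΣR = 76.5 + 85.5 + 3.60 = 165.6 Ω.
Voltage divider: V = V_in · (85.50 / 165.6) = 7.11 × 0.5163 = 3.671 V.

V ≈ 3.67 V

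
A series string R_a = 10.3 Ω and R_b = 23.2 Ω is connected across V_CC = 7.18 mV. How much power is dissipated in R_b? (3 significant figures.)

P ≈ 1.07 µW

The common current is I = 7.18/33.50 = 0.2143 mA.
P = I²R = 0.04594 × 23.2 = 1.066 µW.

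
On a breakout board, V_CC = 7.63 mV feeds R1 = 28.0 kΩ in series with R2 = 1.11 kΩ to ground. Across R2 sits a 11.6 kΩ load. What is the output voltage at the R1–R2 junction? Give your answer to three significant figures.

V_out ≈ 0.266 mV

The load sits in parallel with R2, giving an effective lower resistance R2' = R2·R_L/(R2+R_L) = 1.013 kΩ.
Voltage divider with the loaded lower leg: V_out = 7.63 × 1.013/(28.0 + 1.013) = 7.63 × 0.03492 = 0.2664 mV.
(Unloaded it would be 0.291 mV; the load pulls it down.)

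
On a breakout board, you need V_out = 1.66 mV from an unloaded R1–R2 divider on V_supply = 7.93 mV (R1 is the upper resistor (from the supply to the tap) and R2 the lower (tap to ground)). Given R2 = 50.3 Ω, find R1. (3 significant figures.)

R1 ≈ 190 Ω

Required fraction k = V_out/V_supply = 0.2093.
Rearranging, R1 = R2·(1−k)/k = 50.3 × 3.777 = 190.0 Ω.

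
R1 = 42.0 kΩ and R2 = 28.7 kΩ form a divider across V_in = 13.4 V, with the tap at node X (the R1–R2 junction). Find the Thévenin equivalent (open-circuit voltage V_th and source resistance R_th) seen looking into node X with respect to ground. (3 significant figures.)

V_th ≈ 5.44 V, R_th ≈ 17.0 kΩ

With X open, the divider is unloaded: V_th = 13.4 × 28.7/70.70 = 5.440 V.
With V_in suppressed (replaced by a short), R_th = R1 ‖ R2 = (42.00 × 28.7)/(42.00 + 28.7) = 17.05 kΩ.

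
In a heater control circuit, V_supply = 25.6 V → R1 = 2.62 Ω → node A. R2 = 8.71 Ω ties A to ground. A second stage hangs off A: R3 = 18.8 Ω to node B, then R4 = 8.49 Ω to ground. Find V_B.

Looking into the second stage from A: R3 + R4 = 27.29 Ω appears in parallel with R2.
Effective lower resistance at A: R2 ‖ 27.29 = 6.603 Ω.
First divider: V_A = V_supply · 6.603/(2.62 + 6.603) = 18.33 V.
Stage 2 is unloaded, so V_B = V_A · R4/(R3+R4) = 18.33 × 8.49/27.29 = 5.702 V.

V_B ≈ 5.70 V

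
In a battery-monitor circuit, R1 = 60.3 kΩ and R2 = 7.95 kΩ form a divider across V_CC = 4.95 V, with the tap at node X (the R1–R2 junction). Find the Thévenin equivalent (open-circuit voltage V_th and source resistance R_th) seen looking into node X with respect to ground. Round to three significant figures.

V_th ≈ 0.577 V, R_th ≈ 7.02 kΩ

Open-circuit (no load on X): V_th = V_CC · R2/(R1 + R2) = 4.95 × 7.95/(60.30 + 7.95) = 0.5766 V.
With V_CC suppressed (replaced by a short), R_th = R1 ‖ R2 = (60.30 × 7.95)/(60.30 + 7.95) = 7.024 kΩ.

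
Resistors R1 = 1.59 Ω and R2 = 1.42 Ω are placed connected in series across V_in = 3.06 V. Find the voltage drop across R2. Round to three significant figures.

Total series resistance ΣR = 1.59 + 1.42 = 3.010 Ω.
Voltage divider: V = V_in · (1.420 / 3.010) = 3.06 × 0.4718 = 1.444 V.

V ≈ 1.44 V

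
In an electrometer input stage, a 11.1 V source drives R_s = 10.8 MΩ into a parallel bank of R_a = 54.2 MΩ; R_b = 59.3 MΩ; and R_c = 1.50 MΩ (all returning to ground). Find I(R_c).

Parallel bank: R_p = 1/(1/54.2 + 1/59.3 + 1/1.50) = 1.425 MΩ.
V_A = 11.1 × 1.425/12.22 = 1.293 V.
Branch current I = V_A/R_c = 1.293/1.50 = 0.8623 µA.
(Check via current divider: I_total = 0.9080 µA; share G_k/ΣG = 0.9497 → same result.)

I ≈ 0.862 µA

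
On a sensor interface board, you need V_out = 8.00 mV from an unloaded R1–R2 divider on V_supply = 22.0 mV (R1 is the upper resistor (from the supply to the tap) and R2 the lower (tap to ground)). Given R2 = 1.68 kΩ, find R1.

The divider ratio is R2/(R1+R2) = 8.00/22.0 = 0.3636.
So R1 = R2 · (V_supply/V_out − 1) = 1.68 × (22.0/8.00 − 1) = 1.68 × 1.750 = 2.940 kΩ.

R1 ≈ 2.94 kΩ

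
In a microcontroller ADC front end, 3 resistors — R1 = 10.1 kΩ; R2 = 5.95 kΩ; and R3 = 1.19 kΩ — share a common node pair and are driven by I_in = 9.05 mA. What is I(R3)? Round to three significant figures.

I ≈ 6.87 mA

Conductances: ΣG = 1/10.1 + 1/5.95 + 1/1.19 = 1.107 (1/kΩ).
R3 takes the fraction G_k/ΣG = 0.8403/1.107 = 0.7588, so I = 9.05 × 0.7588 = 6.867 mA.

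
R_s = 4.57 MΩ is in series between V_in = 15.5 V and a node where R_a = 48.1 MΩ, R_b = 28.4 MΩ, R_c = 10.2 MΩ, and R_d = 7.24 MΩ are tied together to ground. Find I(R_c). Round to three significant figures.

Combine the parallel branches: R_p = (1/48.1 + 1/28.4 + 1/10.2 + 1/7.24)⁻¹ = 3.423 MΩ.
V_A by voltage divider: V_A = 15.5 × 3.423/(4.57 + 3.423) = 6.638 V.
I(R_c) = V_A / R_c = 6.638/10.2 = 0.6507 µA.
(Check via current divider: I_total = 1.939 µA; share G_k/ΣG = 0.3356 → same result.)

I ≈ 0.651 µA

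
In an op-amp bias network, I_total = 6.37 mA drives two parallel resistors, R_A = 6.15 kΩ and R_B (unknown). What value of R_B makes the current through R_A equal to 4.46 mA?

R_B ≈ 14.4 kΩ

In a two-way split, I_A/I_total = R_B/(R_A + R_B).
4.46/6.37 = R_B/(R_A + R_B) → R_B = R_A · (0.7002)/(1 − 0.7002) = 6.15 × 2.335 = 14.36 kΩ.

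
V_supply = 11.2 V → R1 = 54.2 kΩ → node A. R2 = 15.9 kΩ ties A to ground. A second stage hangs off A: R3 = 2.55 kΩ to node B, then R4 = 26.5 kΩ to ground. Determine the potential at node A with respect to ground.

Looking into the second stage from A: R3 + R4 = 29.05 kΩ appears in parallel with R2.
Effective lower resistance at A: R2 ‖ 29.05 = 10.28 kΩ.
First divider: V_A = V_supply · 10.28/(54.2 + 10.28) = 1.785 V.

V_A ≈ 1.78 V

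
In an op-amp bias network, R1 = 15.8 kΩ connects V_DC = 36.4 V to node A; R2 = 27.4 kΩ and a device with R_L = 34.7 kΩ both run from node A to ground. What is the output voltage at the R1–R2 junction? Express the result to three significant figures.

R2 ‖ R_L = (27.4 × 34.7)/(27.4 + 34.7) = 15.31 kΩ.
Voltage divider with the loaded lower leg: V_out = 36.4 × 15.31/(15.8 + 15.31) = 36.4 × 0.4921 = 17.91 V.

V_out ≈ 17.9 V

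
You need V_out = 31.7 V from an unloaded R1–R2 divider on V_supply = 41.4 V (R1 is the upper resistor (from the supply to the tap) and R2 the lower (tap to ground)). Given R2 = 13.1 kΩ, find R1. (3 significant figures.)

V_out/V_supply = R2/(R1+R2) = 0.7657.
Rearranging, R1 = R2·(1−k)/k = 13.1 × 0.3060 = 4.009 kΩ.

R1 ≈ 4.01 kΩ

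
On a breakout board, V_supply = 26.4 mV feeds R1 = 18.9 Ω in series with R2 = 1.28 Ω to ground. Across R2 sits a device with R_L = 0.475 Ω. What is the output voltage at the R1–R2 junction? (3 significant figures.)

V_out ≈ 0.475 mV

First combine the lower leg with the load: R2 ‖ R_L = 0.3464 Ω.
Voltage divider with the loaded lower leg: V_out = 26.4 × 0.3464/(18.9 + 0.3464) = 26.4 × 0.01800 = 0.4752 mV.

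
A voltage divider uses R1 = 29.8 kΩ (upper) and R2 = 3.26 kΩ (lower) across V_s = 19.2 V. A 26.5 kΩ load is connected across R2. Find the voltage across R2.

R2 ‖ R_L = (3.26 × 26.5)/(3.26 + 26.5) = 2.903 kΩ.
Now apply the divider: V_out = 19.2 × 0.08877 = 1.704 V.
(Unloaded it would be 1.89 V; the load pulls it down.)

V_out ≈ 1.70 V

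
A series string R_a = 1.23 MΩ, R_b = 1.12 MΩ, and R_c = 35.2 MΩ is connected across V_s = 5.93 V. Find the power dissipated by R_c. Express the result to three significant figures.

ΣR = 37.55 MΩ → I = 5.93/37.55 = 0.1579 µA.
P = I²R = 0.02494 × 35.2 = 0.8779 µW.

P ≈ 0.878 µW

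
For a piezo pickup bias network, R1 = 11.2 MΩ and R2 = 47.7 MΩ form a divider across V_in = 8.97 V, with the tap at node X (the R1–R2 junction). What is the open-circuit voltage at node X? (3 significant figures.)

V_th ≈ 7.26 V

V_th is the unloaded tap voltage: V_in · R2/(R1+R2) = 8.97 × 0.8098 = 7.264 V.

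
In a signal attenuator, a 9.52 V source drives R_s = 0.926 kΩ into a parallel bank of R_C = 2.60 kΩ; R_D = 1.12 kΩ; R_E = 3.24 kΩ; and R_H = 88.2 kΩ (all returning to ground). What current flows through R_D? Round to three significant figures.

Combine the parallel branches: R_p = (1/2.60 + 1/1.12 + 1/3.24 + 1/88.2)⁻¹ = 0.6260 kΩ.
V_A by voltage divider: V_A = 9.52 × 0.6260/(0.926 + 0.6260) = 3.840 V.
Branch current I = V_A/R_D = 3.840/1.12 = 3.428 mA.

I ≈ 3.43 mA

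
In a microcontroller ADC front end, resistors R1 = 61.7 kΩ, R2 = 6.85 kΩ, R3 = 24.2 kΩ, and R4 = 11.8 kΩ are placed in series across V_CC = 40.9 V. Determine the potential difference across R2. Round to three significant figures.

V ≈ 2.68 V

ΣR = 61.7 + 6.85 + 24.2 + 11.8 = 104.5 kΩ.
V = V_CC · R/ΣR = 40.9 × 0.06552 = 2.680 V.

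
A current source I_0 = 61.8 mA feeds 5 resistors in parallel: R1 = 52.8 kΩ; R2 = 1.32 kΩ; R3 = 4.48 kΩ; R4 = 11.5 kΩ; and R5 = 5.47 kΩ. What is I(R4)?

I ≈ 4.23 mA

ΣG = 1/52.8 + 1/1.32 + 1/4.48 + 1/11.5 + 1/5.47 = 1.270.
By the current-divider rule, I = I_0 · G_k/ΣG = 61.8 × 0.06850 = 4.233 mA.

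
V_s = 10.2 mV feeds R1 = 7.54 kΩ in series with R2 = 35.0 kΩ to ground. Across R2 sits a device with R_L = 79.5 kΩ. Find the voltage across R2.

The load sits in parallel with R2, giving an effective lower resistance R2' = R2·R_L/(R2+R_L) = 24.30 kΩ.
Voltage divider with the loaded lower leg: V_out = 10.2 × 24.30/(7.54 + 24.30) = 10.2 × 0.7632 = 7.785 mV.

V_out ≈ 7.78 mV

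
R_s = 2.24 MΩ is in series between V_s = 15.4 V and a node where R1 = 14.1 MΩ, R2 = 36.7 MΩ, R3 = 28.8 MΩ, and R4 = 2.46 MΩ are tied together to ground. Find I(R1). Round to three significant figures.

Parallel bank: R_p = 1/(1/14.1 + 1/36.7 + 1/28.8 + 1/2.46) = 1.854 MΩ.
V_A = 15.4 × 1.854/4.094 = 6.974 V.
I(R1) = V_A / R1 = 6.974/14.1 = 0.4946 µA.
(Equivalently: I_total = 3.762 µA, then current-divider fraction G_k/ΣG = 0.1315.)

I ≈ 0.495 µA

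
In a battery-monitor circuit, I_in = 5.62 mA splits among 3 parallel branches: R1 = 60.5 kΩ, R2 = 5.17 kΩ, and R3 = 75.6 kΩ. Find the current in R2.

I ≈ 4.87 mA

Total conductance ΣG = 1/60.5 + 1/5.17 + 1/75.6 = 0.2232 (units of 1/kΩ).
R2 takes the fraction G_k/ΣG = 0.1934/0.2232 = 0.8667, so I = 5.62 × 0.8667 = 4.871 mA.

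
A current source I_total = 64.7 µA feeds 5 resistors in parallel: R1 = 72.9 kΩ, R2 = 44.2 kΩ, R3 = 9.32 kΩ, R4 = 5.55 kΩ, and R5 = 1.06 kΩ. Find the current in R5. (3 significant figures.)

ΣG = 1/72.9 + 1/44.2 + 1/9.32 + 1/5.55 + 1/1.06 = 1.267.
R5 takes the fraction G_k/ΣG = 0.9434/1.267 = 0.7445, so I = 64.7 × 0.7445 = 48.17 µA.

I ≈ 48.2 µA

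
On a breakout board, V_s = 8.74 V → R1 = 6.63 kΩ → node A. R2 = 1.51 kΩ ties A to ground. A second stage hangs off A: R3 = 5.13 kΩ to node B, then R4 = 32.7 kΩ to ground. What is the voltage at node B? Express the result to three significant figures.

The second stage (R3 + R4 = 37.83 kΩ) loads node A in parallel with R2.
R2 ‖ (R3+R4) = 1.452 kΩ.
V_A = 8.74 × 1.452/(6.63 + 1.452) = 1.570 V.
V_B = V_A × 0.8644 = 1.357 V.

V_B ≈ 1.36 V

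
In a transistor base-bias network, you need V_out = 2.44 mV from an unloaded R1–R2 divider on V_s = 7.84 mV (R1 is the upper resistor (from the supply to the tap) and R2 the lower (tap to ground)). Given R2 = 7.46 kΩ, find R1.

V_out/V_s = R2/(R1+R2) = 0.3112.
R1 = R2·(1/k − 1) = 7.46 × 2.213 = 16.51 kΩ.

R1 ≈ 16.5 kΩ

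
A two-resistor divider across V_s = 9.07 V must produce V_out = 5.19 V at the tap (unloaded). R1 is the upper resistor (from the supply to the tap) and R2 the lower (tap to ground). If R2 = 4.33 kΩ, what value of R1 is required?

Required fraction k = V_out/V_s = 0.5722.
R1 = R2·(1/k − 1) = 4.33 × 0.7476 = 3.237 kΩ.

R1 ≈ 3.24 kΩ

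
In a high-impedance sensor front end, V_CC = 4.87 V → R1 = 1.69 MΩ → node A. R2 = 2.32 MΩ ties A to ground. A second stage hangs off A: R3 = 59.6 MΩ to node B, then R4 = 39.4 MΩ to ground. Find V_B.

The second stage (R3 + R4 = 99.00 MΩ) loads node A in parallel with R2.
Effective lower resistance at A: R2 ‖ 99.00 = 2.267 MΩ.
First divider: V_A = V_CC · 2.267/(1.69 + 2.267) = 2.790 V.
Stage 2 is unloaded, so V_B = V_A · R4/(R3+R4) = 2.790 × 39.4/99.00 = 1.110 V.

V_B ≈ 1.11 V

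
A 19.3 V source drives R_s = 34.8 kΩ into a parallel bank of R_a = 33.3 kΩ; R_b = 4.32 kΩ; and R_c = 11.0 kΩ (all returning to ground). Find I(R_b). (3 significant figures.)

I ≈ 0.337 mA

Combine the parallel branches: R_p = (1/33.3 + 1/4.32 + 1/11.0)⁻¹ = 2.838 kΩ.
V_A = 19.3 × 2.838/37.64 = 1.455 V.
I(R_b) = V_A / R_b = 1.455/4.32 = 0.3368 mA.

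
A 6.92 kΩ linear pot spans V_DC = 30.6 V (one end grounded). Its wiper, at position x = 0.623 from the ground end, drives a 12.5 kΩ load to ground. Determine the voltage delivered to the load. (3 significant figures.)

Lower segment x·R_p = 4.311 kΩ; upper segment (1−x)·R_p = 2.609 kΩ.
(x·R_p) ‖ R_L = 3.206 kΩ.
V_out = 30.6 × 3.206/(2.609 + 3.206) = 16.87 V.

V_out ≈ 16.9 V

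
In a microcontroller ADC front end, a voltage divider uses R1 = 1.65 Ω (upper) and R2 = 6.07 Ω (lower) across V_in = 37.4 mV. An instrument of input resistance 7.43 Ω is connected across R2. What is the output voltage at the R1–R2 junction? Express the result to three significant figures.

V_out ≈ 25.0 mV

The load sits in parallel with R2, giving an effective lower resistance R2' = R2·R_L/(R2+R_L) = 3.341 Ω.
Voltage divider with the loaded lower leg: V_out = 37.4 × 3.341/(1.65 + 3.341) = 37.4 × 0.6694 = 25.04 mV.
(Unloaded it would be 29.4 mV; the load pulls it down.)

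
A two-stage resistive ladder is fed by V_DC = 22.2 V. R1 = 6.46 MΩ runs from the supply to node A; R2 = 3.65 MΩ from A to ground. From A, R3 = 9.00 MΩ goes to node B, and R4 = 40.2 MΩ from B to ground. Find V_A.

Looking into the second stage from A: R3 + R4 = 49.20 MΩ appears in parallel with R2.
R2 ‖ (R3+R4) = 3.398 MΩ.
So V_A = 22.2 × 0.3447 = 7.652 V.

V_A ≈ 7.65 V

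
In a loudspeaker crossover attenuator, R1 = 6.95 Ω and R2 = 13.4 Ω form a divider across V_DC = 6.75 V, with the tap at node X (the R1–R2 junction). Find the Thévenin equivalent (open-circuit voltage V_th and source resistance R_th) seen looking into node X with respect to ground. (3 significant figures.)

V_th is the unloaded tap voltage: V_DC · R2/(R1+R2) = 6.75 × 0.6585 = 4.445 V.
With V_DC suppressed (replaced by a short), R_th = R1 ‖ R2 = (6.950 × 13.4)/(6.950 + 13.4) = 4.576 Ω.

V_th ≈ 4.44 V, R_th ≈ 4.58 Ω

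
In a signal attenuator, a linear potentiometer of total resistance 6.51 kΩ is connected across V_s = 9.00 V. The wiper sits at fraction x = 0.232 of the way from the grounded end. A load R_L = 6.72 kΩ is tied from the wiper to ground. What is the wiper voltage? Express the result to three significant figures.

V_out ≈ 1.78 V

Lower segment x·R_p = 1.510 kΩ; upper segment (1−x)·R_p = 5.000 kΩ.
R_L loads the lower segment: effective lower R = 1.233 kΩ.
V_out = 9.00 × 1.233/(5.000 + 1.233) = 1.781 V.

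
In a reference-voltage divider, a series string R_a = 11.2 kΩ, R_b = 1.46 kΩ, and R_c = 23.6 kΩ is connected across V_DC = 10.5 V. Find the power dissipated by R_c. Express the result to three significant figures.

P ≈ 1.98 mW

Series current I = V_DC/ΣR = 10.5/36.26 = 0.2896 mA.
P = I²R = 0.08385 × 23.6 = 1.979 mW.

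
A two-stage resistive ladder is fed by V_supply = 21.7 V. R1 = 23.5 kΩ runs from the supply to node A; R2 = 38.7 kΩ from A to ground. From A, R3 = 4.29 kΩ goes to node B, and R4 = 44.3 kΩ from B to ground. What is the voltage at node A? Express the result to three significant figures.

V_A ≈ 10.4 V

Looking into the second stage from A: R3 + R4 = 48.59 kΩ appears in parallel with R2.
Effective lower resistance at A: R2 ‖ 48.59 = 21.54 kΩ.
V_A = 21.7 × 21.54/(23.5 + 21.54) = 10.38 V.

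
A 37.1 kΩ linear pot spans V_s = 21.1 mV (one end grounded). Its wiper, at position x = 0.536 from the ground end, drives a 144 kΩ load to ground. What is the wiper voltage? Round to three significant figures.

V_out ≈ 10.6 mV

The pot divides into 17.21 kΩ above the wiper and 19.89 kΩ below.
(x·R_p) ‖ R_L = 17.47 kΩ.
V_out = 21.1 × 17.47/(17.21 + 17.47) = 10.63 mV.
(Unloaded: V_out = x·V_s = 11.3 mV.)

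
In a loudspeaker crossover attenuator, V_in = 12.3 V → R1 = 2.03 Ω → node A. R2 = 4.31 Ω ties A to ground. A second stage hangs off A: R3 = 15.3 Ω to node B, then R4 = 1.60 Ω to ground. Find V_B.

Node A sees R2 in parallel with the series input of stage 2, R3 + R4 = 16.90 Ω.
R2 ‖ (R3+R4) = 3.434 Ω.
So V_A = 12.3 × 0.6285 = 7.730 V.
Stage 2 is unloaded, so V_B = V_A · R4/(R3+R4) = 7.730 × 1.60/16.90 = 0.7319 V.

V_B ≈ 0.732 V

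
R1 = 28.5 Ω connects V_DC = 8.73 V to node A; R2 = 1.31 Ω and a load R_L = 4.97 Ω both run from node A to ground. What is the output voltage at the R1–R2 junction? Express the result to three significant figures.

First combine the lower leg with the load: R2 ‖ R_L = 1.037 Ω.
Voltage divider with the loaded lower leg: V_out = 8.73 × 1.037/(28.5 + 1.037) = 8.73 × 0.03510 = 0.3064 V.

V_out ≈ 0.306 V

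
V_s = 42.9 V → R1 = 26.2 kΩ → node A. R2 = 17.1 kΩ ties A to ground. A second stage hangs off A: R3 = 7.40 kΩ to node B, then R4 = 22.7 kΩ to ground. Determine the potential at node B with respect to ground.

Looking into the second stage from A: R3 + R4 = 30.10 kΩ appears in parallel with R2.
Effective lower resistance at A: R2 ‖ 30.10 = 10.90 kΩ.
So V_A = 42.9 × 0.2939 = 12.61 V.
Then the unloaded second divider: V_B = V_A × R4/(R3+R4) = 12.61 × 0.7542 = 9.508 V.

V_B ≈ 9.51 V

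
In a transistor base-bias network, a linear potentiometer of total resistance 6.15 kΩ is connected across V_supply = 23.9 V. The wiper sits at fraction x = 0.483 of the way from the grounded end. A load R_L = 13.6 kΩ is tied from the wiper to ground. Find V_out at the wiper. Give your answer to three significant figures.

The pot divides into 3.180 kΩ above the wiper and 2.970 kΩ below.
R_L loads the lower segment: effective lower R = 2.438 kΩ.
Then V_out = V_supply · 2.438/(3.180 + 2.438) = 10.37 V.

V_out ≈ 10.4 V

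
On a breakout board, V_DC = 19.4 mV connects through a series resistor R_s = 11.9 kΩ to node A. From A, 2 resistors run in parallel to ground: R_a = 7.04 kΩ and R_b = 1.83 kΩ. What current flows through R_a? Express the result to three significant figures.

I ≈ 0.300 µA

Equivalent of the parallel group: R_p = 1.452 kΩ.
Node voltage V_A = V_DC · R_p/(R_s + R_p) = 19.4 × 0.1088 = 2.110 mV.
I(R_a) = V_A / R_a = 2.110/7.04 = 0.2998 µA.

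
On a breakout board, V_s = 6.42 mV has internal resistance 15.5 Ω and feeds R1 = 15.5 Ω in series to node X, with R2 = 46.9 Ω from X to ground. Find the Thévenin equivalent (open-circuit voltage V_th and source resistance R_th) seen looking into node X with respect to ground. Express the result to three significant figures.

R1' = 15.5 + 15.5 = 31.00 Ω (source resistance + R1).
With X open, the divider is unloaded: V_th = 6.42 × 46.9/77.90 = 3.865 mV.
Zeroing V_s shorts the top of R1' to ground, so R_th = R1' ‖ R2 = 18.66 Ω.

V_th ≈ 3.87 mV, R_th ≈ 18.7 Ω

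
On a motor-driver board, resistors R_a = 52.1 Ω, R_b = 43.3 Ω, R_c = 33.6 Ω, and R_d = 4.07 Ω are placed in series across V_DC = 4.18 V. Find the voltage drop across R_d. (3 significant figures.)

V ≈ 0.128 V

ΣR = 52.1 + 43.3 + 33.6 + 4.07 = 133.1 Ω.
V = V_DC · R/ΣR = 4.18 × 0.03059 = 0.1278 V.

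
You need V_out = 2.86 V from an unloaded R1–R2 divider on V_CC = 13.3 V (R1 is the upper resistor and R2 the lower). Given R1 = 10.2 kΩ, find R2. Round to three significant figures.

R2 ≈ 2.79 kΩ

V_out/V_CC = R2/(R1+R2) = 0.2150.
R2 = R1 · 0.2150/(1 − 0.2150) = 2.794 kΩ.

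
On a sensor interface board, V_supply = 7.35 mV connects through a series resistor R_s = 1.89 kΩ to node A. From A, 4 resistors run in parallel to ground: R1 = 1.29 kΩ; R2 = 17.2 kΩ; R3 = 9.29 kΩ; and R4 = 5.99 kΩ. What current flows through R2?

Equivalent of the parallel group: R_p = 0.9026 kΩ.
Node voltage V_A = V_supply · R_p/(R_s + R_p) = 7.35 × 0.3232 = 2.376 mV.
I(R2) = V_A / R2 = 2.376/17.2 = 0.1381 µA.

I ≈ 0.138 µA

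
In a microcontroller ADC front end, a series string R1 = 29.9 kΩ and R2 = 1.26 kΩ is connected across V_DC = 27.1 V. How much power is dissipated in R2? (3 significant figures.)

P ≈ 0.953 mW

ΣR = 31.16 kΩ → I = 27.1/31.16 = 0.8697 mA.
P(R2) = I²·R2 = (0.8697)² × 1.26 = 0.9530 mW.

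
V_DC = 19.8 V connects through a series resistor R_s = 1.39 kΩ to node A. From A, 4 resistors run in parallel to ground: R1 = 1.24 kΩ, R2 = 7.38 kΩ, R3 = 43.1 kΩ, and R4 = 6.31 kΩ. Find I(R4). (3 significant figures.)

Combine the parallel branches: R_p = (1/1.24 + 1/7.38 + 1/43.1 + 1/6.31)⁻¹ = 0.8900 kΩ.
V_A = 19.8 × 0.8900/2.280 = 7.729 V.
I(R4) = V_A / R4 = 7.729/6.31 = 1.225 mA.
(Equivalently: I_total = 8.684 mA, then current-divider fraction G_k/ΣG = 0.1410.)

I ≈ 1.22 mA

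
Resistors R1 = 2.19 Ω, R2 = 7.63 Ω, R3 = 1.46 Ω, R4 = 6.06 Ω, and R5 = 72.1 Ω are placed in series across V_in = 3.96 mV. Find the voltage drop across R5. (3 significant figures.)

Total series resistance ΣR = 2.19 + 7.63 + 1.46 + 6.06 + 72.1 = 89.44 Ω.
Voltage divider: V = V_in · (72.10 / 89.44) = 3.96 × 0.8061 = 3.192 mV.

V ≈ 3.19 mV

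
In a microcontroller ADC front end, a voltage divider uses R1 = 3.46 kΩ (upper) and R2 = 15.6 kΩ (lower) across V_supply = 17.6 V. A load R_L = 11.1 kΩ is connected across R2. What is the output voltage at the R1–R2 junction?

V_out ≈ 11.5 V

The load sits in parallel with R2, giving an effective lower resistance R2' = R2·R_L/(R2+R_L) = 6.485 kΩ.
Then V_out = V_supply · R2'/(R1 + R2') = 17.6 × 6.485/9.945 = 11.48 V.
(Unloaded it would be 14.4 V; the load pulls it down.)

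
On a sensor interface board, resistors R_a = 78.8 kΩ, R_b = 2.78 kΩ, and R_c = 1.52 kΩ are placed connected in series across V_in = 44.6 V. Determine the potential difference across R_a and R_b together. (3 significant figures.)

V ≈ 43.8 V

Total series resistance ΣR = 78.8 + 2.78 + 1.52 = 83.10 kΩ.
R_{R_a..R_b} = 78.8 + 2.78 = 81.58 kΩ.
V = V_in · R/ΣR = 44.6 × 0.9817 = 43.78 V.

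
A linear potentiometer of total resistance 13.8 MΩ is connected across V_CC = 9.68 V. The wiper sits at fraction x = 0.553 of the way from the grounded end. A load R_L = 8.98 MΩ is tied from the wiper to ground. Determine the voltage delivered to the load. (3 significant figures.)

V_out ≈ 3.88 V

The pot divides into 6.169 MΩ above the wiper and 7.631 MΩ below.
(x·R_p) ‖ R_L = 4.125 MΩ.
V_out = 9.68 × 4.125/(6.169 + 4.125) = 3.879 V.
(Unloaded: V_out = x·V_CC = 5.35 V.)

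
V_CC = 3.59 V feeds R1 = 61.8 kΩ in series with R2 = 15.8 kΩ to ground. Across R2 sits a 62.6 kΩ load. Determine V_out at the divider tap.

The load sits in parallel with R2, giving an effective lower resistance R2' = R2·R_L/(R2+R_L) = 12.62 kΩ.
Now apply the divider: V_out = 3.59 × 0.1695 = 0.6086 V.
(Unloaded it would be 0.731 V; the load pulls it down.)

V_out ≈ 0.609 V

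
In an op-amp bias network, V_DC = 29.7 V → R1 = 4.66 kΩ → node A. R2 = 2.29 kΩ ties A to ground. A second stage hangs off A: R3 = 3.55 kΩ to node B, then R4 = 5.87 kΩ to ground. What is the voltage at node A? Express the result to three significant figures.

V_A ≈ 8.41 V

The second stage (R3 + R4 = 9.420 kΩ) loads node A in parallel with R2.
R2 ‖ (R3+R4) = 1.842 kΩ.
V_A = 29.7 × 1.842/(4.66 + 1.842) = 8.414 V.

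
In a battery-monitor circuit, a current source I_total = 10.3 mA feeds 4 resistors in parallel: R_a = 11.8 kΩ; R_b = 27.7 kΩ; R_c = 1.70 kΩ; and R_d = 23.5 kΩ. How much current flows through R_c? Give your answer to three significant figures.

I ≈ 8.06 mA

ΣG = 1/11.8 + 1/27.7 + 1/1.70 + 1/23.5 = 0.7516.
R_c takes the fraction G_k/ΣG = 0.5882/0.7516 = 0.7826, so I = 10.3 × 0.7826 = 8.061 mA.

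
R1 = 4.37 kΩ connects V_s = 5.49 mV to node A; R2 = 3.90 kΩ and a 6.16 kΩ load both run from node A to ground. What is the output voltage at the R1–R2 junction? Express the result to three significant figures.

V_out ≈ 1.94 mV

The load sits in parallel with R2, giving an effective lower resistance R2' = R2·R_L/(R2+R_L) = 2.388 kΩ.
Then V_out = V_s · R2'/(R1 + R2') = 5.49 × 2.388/6.758 = 1.940 mV.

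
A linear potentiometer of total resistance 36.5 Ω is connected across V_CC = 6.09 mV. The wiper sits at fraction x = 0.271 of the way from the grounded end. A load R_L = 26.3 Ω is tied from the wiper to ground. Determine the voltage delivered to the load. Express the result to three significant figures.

V_out ≈ 1.30 mV

The pot divides into 26.61 Ω above the wiper and 9.892 Ω below.
R_L loads the lower segment: effective lower R = 7.188 Ω.
V_out = 6.09 × 7.188/(26.61 + 7.188) = 1.295 mV.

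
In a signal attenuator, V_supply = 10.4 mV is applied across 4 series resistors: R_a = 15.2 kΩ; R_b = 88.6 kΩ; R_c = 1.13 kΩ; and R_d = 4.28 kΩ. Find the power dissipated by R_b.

The common current is I = 10.4/109.2 = 0.09523 µA.
P = I²R = 0.009069 × 88.6 = 0.8035 nW.

P ≈ 0.803 nW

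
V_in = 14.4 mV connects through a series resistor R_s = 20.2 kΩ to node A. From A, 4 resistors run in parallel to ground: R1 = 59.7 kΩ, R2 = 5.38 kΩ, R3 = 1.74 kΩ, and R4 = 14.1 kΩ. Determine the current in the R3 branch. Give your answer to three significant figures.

Combine the parallel branches: R_p = (1/59.7 + 1/5.38 + 1/1.74 + 1/14.1)⁻¹ = 1.179 kΩ.
V_A = 14.4 × 1.179/21.38 = 0.7941 mV.
I(R3) = V_A / R3 = 0.7941/1.74 = 0.4564 µA.

I ≈ 0.456 µA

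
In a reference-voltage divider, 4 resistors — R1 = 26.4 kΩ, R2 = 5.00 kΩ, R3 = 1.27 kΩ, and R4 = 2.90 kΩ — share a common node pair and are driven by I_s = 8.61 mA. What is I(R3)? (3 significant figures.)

Conductances: ΣG = 1/26.4 + 1/5.00 + 1/1.27 + 1/2.90 = 1.370 (1/kΩ).
By the current-divider rule, I = I_s · G_k/ΣG = 8.61 × 0.5747 = 4.948 mA.

I ≈ 4.95 mA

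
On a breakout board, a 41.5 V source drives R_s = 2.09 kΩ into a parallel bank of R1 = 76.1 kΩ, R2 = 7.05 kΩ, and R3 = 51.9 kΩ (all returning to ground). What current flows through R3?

Parallel bank: R_p = 1/(1/76.1 + 1/7.05 + 1/51.9) = 5.739 kΩ.
V_A = 41.5 × 5.739/7.829 = 30.42 V.
I(R3) = V_A / R3 = 30.42/51.9 = 0.5861 mA.
(Equivalently: I_total = 5.301 mA, then current-divider fraction G_k/ΣG = 0.1106.)

I ≈ 0.586 mA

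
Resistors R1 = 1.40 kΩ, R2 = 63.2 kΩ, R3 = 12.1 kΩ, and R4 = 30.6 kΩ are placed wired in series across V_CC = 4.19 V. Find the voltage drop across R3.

V ≈ 0.472 V

Series total: ΣR = 1.40 + 63.2 + 12.1 + 30.6 = 107.3 kΩ.
By the voltage-divider rule, V = 4.19 × 12.10/107.3 = 0.4725 V.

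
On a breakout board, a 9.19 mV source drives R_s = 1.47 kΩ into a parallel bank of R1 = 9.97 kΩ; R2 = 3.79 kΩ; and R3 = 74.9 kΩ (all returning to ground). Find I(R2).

I ≈ 1.56 µA

Parallel bank: R_p = 1/(1/9.97 + 1/3.79 + 1/74.9) = 2.649 kΩ.
V_A = 9.19 × 2.649/4.119 = 5.910 mV.
I(R2) = V_A / R2 = 5.910/3.79 = 1.559 µA.
(Equivalently: I_total = 2.231 µA, then current-divider fraction G_k/ΣG = 0.6989.)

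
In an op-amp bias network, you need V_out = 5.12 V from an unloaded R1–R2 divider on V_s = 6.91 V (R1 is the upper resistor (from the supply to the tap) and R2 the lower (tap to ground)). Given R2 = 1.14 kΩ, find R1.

R1 ≈ 0.399 kΩ

Required fraction k = V_out/V_s = 0.7410.
So R1 = R2 · (V_s/V_out − 1) = 1.14 × (6.91/5.12 − 1) = 1.14 × 0.3496 = 0.3986 kΩ.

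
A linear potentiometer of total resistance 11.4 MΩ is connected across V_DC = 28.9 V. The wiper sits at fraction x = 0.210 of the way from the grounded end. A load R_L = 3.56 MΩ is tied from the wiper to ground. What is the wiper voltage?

Lower segment x·R_p = 2.394 MΩ; upper segment (1−x)·R_p = 9.006 MΩ.
R_L loads the lower segment: effective lower R = 1.431 MΩ.
V_out = 28.9 × 1.431/(9.006 + 1.431) = 3.963 V.

V_out ≈ 3.96 V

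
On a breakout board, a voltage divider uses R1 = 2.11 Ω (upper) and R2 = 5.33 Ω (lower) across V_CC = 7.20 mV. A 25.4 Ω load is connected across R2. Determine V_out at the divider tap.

V_out ≈ 4.87 mV

First combine the lower leg with the load: R2 ‖ R_L = 4.406 Ω.
Voltage divider with the loaded lower leg: V_out = 7.20 × 4.406/(2.11 + 4.406) = 7.20 × 0.6762 = 4.868 mV.
(Unloaded it would be 5.16 mV; the load pulls it down.)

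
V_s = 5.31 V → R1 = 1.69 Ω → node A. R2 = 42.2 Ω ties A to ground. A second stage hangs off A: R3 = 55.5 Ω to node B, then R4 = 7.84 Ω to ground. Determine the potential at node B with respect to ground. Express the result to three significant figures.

Node A sees R2 in parallel with the series input of stage 2, R3 + R4 = 63.34 Ω.
R2 ‖ (R3+R4) = 25.33 Ω.
First divider: V_A = V_s · 25.33/(1.69 + 25.33) = 4.978 V.
V_B = V_A × 0.1238 = 0.6161 V.

V_B ≈ 0.616 V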